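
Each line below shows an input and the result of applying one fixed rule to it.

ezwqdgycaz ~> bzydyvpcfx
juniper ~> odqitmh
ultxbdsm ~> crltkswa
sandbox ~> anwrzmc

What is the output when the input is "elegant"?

zmsdkdf

The pattern: move the last 3 characters to the front (rotate right by 3), then shift every letter 1 place backward in the alphabet (wrapping around).
Applying both steps to "elegant": "anteleg", then "zmsdkdf".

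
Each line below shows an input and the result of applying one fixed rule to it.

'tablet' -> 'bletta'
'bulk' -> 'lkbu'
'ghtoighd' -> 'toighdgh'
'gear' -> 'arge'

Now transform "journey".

Each output is the input with this applied: move the first 2 characters to the end (rotate left by 2).
Doing the same to "journey": "urneyjo".

urneyjo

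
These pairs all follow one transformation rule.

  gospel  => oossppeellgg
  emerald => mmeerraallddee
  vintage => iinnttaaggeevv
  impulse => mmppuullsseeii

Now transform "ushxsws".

sshhxxsswwssuu

Rule — double every character, then move the first 2 characters to the end (rotate left by 2).
On "ushxsws": the first step gives "uusshhxxsswwss", and the second then gives "sshhxxsswwssuu".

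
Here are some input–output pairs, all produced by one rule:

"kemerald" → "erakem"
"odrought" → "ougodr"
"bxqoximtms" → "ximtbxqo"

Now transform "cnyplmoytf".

lmoycnyp

The rule is to delete the last 2 characters, then swap the front and back halves of the string.
Working it through for "cnyplmoytf": intermediate "cnyplmoy", final "lmoycnyp".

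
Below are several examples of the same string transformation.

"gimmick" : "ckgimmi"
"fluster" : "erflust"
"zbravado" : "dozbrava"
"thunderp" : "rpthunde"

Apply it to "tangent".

nttange

In each case the input is transformed by: move the last 2 characters to the front (rotate right by 2).
"tangent" → "nttange".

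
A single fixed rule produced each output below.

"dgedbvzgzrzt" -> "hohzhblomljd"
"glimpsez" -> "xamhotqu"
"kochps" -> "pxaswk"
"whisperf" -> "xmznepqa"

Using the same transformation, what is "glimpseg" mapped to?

xamootqu

Each output is the input with this applied: shift every letter 8 places forward in the alphabet (wrapping around), then swap the front and back halves of the string.
Working it through for "glimpseg": intermediate "otquxamo", final "xamootqu".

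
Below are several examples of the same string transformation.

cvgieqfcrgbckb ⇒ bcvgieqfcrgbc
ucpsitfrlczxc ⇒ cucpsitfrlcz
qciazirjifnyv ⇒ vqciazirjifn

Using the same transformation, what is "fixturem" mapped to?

What's happening: move the last character to the front, then delete the last character.
For "fixturem", step one produces "mfixture"; step two turns that into "mfixtur".

mfixtur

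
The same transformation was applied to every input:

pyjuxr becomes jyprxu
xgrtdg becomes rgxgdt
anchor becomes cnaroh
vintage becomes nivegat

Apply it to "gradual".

arglaud

The transformation: reverse the string, then move the last 3 characters to the front (rotate right by 3).
Applying both steps to "gradual": "laudarg", then "arglaud".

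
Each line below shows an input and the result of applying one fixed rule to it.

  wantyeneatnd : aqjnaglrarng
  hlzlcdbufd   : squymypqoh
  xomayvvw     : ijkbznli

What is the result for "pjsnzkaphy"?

What's happening: shift every letter 13 places forward in the alphabet (wrapping around) — i.e. ROT13, then move the last 2 characters to the front (rotate right by 2).
For "pjsnzkaphy", step one produces "cwfamxncul"; step two turns that into "ulcwfamxnc".

ulcwfamxnc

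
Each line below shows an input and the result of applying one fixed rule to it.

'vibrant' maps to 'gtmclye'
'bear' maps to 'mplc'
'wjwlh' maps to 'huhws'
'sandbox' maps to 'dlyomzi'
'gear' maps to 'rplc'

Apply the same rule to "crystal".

ncjdelw

Rule — shift every letter 11 places forward in the alphabet (wrapping around).
For "crystal" the result is "ncjdelw".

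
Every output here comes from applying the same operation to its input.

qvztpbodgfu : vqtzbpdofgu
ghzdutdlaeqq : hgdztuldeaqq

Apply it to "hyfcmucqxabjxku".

In each case the input is transformed by: swap each adjacent pair of characters (1↔2, 3↔4, ...).
So "hyfcmucqxabjxku" becomes "yhcfumqcaxjbkxu".

yhcfumqcaxjbkxu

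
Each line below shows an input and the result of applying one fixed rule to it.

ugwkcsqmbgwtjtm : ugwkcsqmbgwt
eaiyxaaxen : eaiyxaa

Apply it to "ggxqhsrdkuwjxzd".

ggxqhsrdkuwj

Each output is the input with this applied: delete the last 3 characters.
On "ggxqhsrdkuwjxzd" that produces "ggxqhsrdkuwj".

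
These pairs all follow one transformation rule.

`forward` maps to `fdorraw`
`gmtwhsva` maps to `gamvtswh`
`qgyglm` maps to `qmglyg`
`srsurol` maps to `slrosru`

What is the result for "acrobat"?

Looking at the pairs, the operation is to take characters alternately from the front and the back (1st, last, 2nd, 2nd-last, ...).
For "acrobat" the result is "atcarbo".

atcarbo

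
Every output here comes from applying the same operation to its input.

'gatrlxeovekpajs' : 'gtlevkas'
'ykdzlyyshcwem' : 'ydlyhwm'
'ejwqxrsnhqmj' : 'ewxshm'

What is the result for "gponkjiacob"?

The rule is to keep every other character starting from the first (positions 1st, 3rd, 5th, ...).
Doing the same to "gponkjiacob": "gokicb".

gokicb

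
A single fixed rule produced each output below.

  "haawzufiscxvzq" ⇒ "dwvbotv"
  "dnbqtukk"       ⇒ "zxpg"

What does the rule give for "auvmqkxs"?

wrmt

In each case the input is transformed by: keep every other character starting from the first (positions 1st, 3rd, 5th, ...), then shift every letter 4 places backward in the alphabet (wrapping around).
For "auvmqkxs", step one produces "avqx"; step two turns that into "wrmt".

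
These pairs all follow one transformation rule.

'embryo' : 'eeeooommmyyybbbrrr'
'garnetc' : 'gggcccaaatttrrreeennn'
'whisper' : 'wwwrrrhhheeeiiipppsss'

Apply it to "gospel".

Looking at the pairs, the operation is to take characters alternately from the front and the back (1st, last, 2nd, 2nd-last, ...), then repeat every character 3 times.
Working it through for "gospel": intermediate "gloesp", final "gggllloooeeesssppp".

gggllloooeeesssppp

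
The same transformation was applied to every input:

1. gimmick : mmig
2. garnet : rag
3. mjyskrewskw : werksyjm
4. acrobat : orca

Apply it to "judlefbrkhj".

rbfelduj

In each case the input is transformed by: reverse the string, then delete the first 3 characters.
"judlefbrkhj" → "jhkrbfelduj" → "rbfelduj".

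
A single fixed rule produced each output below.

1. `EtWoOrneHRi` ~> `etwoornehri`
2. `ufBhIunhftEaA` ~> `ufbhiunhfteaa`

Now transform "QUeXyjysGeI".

The pattern: convert every letter to lowercase.
Applying that to "QUeXyjysGeI" gives "quexyjysgei".

quexyjysgei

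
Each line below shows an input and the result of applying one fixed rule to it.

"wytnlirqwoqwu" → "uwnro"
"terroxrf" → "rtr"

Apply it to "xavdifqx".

The rule is to keep one character in every 3, starting at position 1 (positions 1st, 4th, 7th, ...), then move the last character to the front.
For "xavdifqx", step one produces "xdq"; step two turns that into "qxd".

qxd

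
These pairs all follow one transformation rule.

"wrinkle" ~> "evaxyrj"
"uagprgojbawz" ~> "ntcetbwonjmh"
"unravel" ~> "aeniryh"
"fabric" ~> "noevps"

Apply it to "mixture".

vkgherz

The rule is to move the first character to the end, then shift every letter 13 places forward in the alphabet (wrapping around) — i.e. ROT13.
"mixture" → "ixturem" → "vkgherz".
(Check on "unravel": → "nravelu" → "aeniryh" ✓)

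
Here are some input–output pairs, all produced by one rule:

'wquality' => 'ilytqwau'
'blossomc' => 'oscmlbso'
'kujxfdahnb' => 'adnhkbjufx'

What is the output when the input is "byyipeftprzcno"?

The pattern: swap the front and back halves of the string, then swap each adjacent pair of characters (1↔2, 3↔4, ...).
For "byyipeftprzcno", step one produces "tprzcnobyyipef"; step two turns that into "ptzrncboyypife".

ptzrncboyypife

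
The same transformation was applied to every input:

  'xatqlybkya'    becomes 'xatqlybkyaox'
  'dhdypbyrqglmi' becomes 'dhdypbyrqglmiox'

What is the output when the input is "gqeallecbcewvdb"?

gqeallecbcewvdbox

In each case the input is transformed by: append "ox".
Doing the same to "gqeallecbcewvdb": "gqeallecbcewvdbox".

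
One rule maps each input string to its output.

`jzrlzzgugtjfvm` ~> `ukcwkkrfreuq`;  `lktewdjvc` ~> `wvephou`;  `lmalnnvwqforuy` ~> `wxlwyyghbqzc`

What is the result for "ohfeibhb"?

zsqptm

The rule is to delete the last 2 characters, then shift every letter 11 places forward in the alphabet (wrapping around).
For "ohfeibhb", step one produces "ohfeib"; step two turns that into "zsqptm".
(Check on "jzrlzzgugtjfvm": → "jzrlzzgugtjf" → "ukcwkkrfreuq" ✓)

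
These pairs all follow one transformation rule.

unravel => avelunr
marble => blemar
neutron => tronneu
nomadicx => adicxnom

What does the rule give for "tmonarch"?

Looking at the pairs, the operation is to move the first 3 characters to the end (rotate left by 3).
On "tmonarch" that produces "narchtmo".

narchtmo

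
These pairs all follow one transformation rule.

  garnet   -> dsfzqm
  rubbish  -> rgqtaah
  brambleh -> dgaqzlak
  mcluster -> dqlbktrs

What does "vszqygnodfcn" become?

Looking at the pairs, the operation is to shift every letter 1 place backward in the alphabet (wrapping around), then move the last 2 characters to the front (rotate right by 2).
"vszqygnodfcn" → "urypxfmncebm" → "bmurypxfmnce".

bmurypxfmnce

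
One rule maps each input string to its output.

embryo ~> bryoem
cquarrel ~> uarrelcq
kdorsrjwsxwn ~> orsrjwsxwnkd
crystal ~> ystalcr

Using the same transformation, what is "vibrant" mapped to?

The pattern: move the first 2 characters to the end (rotate left by 2).
For "vibrant" the result is "brantvi".

brantvi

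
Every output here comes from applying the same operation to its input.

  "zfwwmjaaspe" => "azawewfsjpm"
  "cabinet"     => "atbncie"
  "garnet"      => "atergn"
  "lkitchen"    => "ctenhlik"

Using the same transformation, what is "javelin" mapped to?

The pattern: sort the characters into alphabetical order, then take characters alternately from the front and the back (1st, last, 2nd, 2nd-last, ...).
Working it through for "javelin": intermediate "aeijlnv", final "avenilj".

avenilj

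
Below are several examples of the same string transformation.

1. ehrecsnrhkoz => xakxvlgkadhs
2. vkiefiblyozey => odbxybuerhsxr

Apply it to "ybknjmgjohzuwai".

Looking at the pairs, the operation is to shift every letter 7 places backward in the alphabet (wrapping around).
"ybknjmgjohzuwai" → "rudgcfzchasnptb".

rudgcfzchasnptb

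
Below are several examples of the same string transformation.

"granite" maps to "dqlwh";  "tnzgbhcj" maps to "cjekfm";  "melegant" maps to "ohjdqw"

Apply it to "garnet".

Looking at the pairs, the operation is to shift every letter 3 places forward in the alphabet (wrapping around), then delete the first 2 characters.
Working it through for "garnet": intermediate "jduqhw", final "uqhw".

uqhw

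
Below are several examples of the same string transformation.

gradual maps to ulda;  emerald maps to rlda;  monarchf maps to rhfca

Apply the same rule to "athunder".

urned

What's happening: delete the first 3 characters, then sort the characters into reverse alphabetical order.
Applying both steps to "athunder": "under", then "urned".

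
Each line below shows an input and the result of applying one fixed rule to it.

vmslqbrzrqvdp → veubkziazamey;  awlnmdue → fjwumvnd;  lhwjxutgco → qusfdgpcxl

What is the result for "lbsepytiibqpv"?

kunbhyrckryze

The rule is to swap each adjacent pair of characters (1↔2, 3↔4, ...), then shift every letter 9 places forward in the alphabet (wrapping around).
Working it through for "lbsepytiibqpv": intermediate "blesypitbipqv", final "kunbhyrckryze".
(Check on "awlnmdue": → "wanldmeu" → "fjwumvnd" ✓)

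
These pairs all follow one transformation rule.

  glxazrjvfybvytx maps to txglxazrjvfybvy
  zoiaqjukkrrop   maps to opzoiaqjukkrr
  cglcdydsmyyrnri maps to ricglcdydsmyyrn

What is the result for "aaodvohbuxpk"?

Looking at the pairs, the operation is to move the last 2 characters to the front (rotate right by 2).
Doing the same to "aaodvohbuxpk": "pkaaodvohbux".

pkaaodvohbux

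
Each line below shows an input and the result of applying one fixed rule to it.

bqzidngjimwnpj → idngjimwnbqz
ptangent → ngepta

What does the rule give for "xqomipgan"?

mipgxqo

The transformation: delete the last 2 characters, then move the first 3 characters to the end (rotate left by 3).
Applying both steps to "xqomipgan": "xqomipg", then "mipgxqo".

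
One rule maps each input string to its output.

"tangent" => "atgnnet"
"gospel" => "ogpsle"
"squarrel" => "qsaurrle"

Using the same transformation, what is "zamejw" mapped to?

azemwj

Each output is the input with this applied: swap each adjacent pair of characters (1↔2, 3↔4, ...).
So "zamejw" becomes "azemwj".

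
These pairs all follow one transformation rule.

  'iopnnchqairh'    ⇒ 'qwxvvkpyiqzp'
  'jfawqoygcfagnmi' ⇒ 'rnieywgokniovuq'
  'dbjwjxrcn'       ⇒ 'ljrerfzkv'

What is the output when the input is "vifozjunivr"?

The rule is to shift every letter 8 places forward in the alphabet (wrapping around).
On "vifozjunivr" that produces "dqnwhrcvqdz".

dqnwhrcvqdz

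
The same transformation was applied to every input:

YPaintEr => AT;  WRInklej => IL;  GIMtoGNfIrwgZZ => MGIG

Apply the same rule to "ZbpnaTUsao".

PTA

What's happening: keep one character in every 3, starting at position 3 (positions 3rd, 6th, 9th, ...), then convert every letter to uppercase.
Doing the same to "ZbpnaTUsao": "PTA".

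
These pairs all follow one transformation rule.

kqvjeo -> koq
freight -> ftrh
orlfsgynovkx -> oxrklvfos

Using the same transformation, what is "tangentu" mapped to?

tuatn

What's happening: take characters alternately from the front and the back (1st, last, 2nd, 2nd-last, ...), then delete the last 3 characters.
Applying both steps to "tangentu": "tuatnnge", then "tuatn".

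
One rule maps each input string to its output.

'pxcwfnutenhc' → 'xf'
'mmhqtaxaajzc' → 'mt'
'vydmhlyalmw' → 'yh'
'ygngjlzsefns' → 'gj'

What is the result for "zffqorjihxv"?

Looking at the pairs, the operation is to keep one character in every 3, starting at position 2 (positions 2nd, 5th, 8th, ...), then delete the last 2 characters.
On "zffqorjihxv": the first step gives "foiv", and the second then gives "fo".
(Check on "pxcwfnutenhc": → "xfth" → "xf" ✓)

fo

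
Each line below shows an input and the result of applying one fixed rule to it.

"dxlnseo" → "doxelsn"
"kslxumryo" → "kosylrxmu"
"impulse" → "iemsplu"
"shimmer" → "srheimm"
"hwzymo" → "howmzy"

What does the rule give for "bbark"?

bkbra

Rule — take characters alternately from the front and the back (1st, last, 2nd, 2nd-last, ...).
Doing the same to "bbark": "bkbra".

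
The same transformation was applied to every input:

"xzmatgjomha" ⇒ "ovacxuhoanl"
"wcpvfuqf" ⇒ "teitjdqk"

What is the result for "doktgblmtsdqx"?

lerghazpuhycr

The transformation: reverse the string, then shift every letter 12 places backward in the alphabet (wrapping around).
"doktgblmtsdqx" → "xqdstmlbgtkod" → "lerghazpuhycr".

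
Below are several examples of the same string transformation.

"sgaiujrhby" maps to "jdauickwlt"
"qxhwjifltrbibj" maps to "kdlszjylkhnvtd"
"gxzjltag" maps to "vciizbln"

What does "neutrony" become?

In each case the input is transformed by: shift every letter 2 places forward in the alphabet (wrapping around), then move the last 3 characters to the front (rotate right by 3).
So "neutrony" becomes "qpapgwvt".

qpapgwvt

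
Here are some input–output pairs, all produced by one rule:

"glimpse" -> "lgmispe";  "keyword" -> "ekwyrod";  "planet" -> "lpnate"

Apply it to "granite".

In each case the input is transformed by: swap each adjacent pair of characters (1↔2, 3↔4, ...).
Applying that to "granite" gives "rgnatie".

rgnatie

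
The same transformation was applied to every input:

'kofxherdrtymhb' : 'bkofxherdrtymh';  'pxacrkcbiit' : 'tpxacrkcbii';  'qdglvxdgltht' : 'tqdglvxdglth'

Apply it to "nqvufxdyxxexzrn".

nnqvufxdyxxexzr

What's happening: move the last character to the front.
Doing the same to "nqvufxdyxxexzrn": "nnqvufxdyxxexzr".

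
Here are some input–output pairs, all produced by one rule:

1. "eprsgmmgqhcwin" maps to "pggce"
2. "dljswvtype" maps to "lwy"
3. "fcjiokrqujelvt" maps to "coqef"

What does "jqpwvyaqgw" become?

The transformation: swap the first and last characters, then keep one character in every 3, starting at position 2 (positions 2nd, 5th, 8th, ...).
Working it through for "jqpwvyaqgw": intermediate "wqpwvyaqgj", final "qvq".

qvq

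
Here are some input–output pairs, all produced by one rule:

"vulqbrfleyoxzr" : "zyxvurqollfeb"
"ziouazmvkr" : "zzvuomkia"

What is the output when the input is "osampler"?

spomlea

Rule — delete the last character, then sort the characters into reverse alphabetical order.
Applying both steps to "osampler": "osample", then "spomlea".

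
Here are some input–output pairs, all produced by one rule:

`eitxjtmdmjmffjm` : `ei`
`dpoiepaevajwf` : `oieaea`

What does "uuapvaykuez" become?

Each output is the input with this applied: keep only the vowels.
For "uuapvaykuez" the result is "uuaaue".

uuaaue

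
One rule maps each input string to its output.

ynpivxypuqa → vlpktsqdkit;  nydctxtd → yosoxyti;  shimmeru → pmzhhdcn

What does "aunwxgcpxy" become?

tskxbsripv

What's happening: shift every letter 5 places backward in the alphabet (wrapping around), then reverse the string.
On "aunwxgcpxy": the first step gives "vpirsbxkst", and the second then gives "tskxbsripv".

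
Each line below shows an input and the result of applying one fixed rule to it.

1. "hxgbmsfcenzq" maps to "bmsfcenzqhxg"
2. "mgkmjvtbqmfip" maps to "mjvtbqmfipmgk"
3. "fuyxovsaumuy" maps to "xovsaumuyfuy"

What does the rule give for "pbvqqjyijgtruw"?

qqjyijgtruwpbv

The rule is to move the first 3 characters to the end (rotate left by 3).
So "pbvqqjyijgtruw" becomes "qqjyijgtruwpbv".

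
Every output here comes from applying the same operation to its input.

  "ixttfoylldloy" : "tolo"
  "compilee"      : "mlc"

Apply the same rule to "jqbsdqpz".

The rule is to move the first character to the end, then keep one character in every 3, starting at position 2 (positions 2nd, 5th, 8th, ...).
"jqbsdqpz" → "qbsdqpzj" → "bqj".

bqj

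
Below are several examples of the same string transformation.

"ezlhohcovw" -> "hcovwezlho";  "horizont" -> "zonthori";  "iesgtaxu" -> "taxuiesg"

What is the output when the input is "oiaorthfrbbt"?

hfrbbtoiaort

Each output is the input with this applied: swap the front and back halves of the string.
For "oiaorthfrbbt" the result is "hfrbbtoiaort".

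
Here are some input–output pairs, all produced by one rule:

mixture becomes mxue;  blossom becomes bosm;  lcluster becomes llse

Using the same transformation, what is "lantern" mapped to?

Looking at the pairs, the operation is to keep every other character starting from the first (positions 1st, 3rd, 5th, ...).
"lantern" → "lnen".

lnen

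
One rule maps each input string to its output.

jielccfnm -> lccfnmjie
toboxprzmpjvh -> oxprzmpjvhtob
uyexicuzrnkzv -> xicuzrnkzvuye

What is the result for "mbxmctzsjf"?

mctzsjfmbx

What's happening: move the first 3 characters to the end (rotate left by 3).
Doing the same to "mbxmctzsjf": "mctzsjfmbx".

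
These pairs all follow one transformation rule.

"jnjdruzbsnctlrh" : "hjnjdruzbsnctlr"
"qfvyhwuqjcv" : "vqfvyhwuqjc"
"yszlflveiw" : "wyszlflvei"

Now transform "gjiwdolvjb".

bgjiwdolvj

Rule — move the last character to the front.
Doing the same to "gjiwdolvjb": "bgjiwdolvj".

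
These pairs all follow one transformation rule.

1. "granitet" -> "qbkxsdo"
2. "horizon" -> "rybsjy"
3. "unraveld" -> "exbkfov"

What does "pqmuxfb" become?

zawehp

Each output is the input with this applied: delete the last character, then shift every letter 10 places forward in the alphabet (wrapping around).
Applying both steps to "pqmuxfb": "pqmuxf", then "zawehp".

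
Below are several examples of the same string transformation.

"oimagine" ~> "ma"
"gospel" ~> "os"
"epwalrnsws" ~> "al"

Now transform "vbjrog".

The rule is to swap the front and back halves of the string, then keep only the last 2 characters.
For "vbjrog", step one produces "rogvbj"; step two turns that into "bj".

bj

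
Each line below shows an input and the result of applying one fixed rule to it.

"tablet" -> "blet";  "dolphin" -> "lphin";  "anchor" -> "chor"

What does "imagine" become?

agine

The rule is to delete the first 2 characters.
On "imagine" that produces "agine".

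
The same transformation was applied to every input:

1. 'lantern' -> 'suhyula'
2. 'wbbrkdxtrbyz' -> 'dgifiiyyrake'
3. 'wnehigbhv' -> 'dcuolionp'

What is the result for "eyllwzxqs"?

lzfxsesgd

Each output is the input with this applied: shift every letter 7 places forward in the alphabet (wrapping around), then take characters alternately from the front and the back (1st, last, 2nd, 2nd-last, ...).
"eyllwzxqs" → "lzfxsesgd".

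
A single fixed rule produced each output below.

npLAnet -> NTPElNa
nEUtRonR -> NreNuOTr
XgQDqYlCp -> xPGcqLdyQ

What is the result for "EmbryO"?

Looking at the pairs, the operation is to flip the case of every letter, then take characters alternately from the front and the back (1st, last, 2nd, 2nd-last, ...).
Applying both steps to "EmbryO": "eMBRYo", then "eoMYBR".
(Check on "nEUtRonR": → "NeuTrONr" → "NreNuOTr" ✓)

eoMYBR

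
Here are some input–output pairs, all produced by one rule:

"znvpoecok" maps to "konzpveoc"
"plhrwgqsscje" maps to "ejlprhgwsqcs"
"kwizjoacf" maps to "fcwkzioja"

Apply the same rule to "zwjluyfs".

sfwzljyu

The rule is to move the last 2 characters to the front (rotate right by 2), then swap each adjacent pair of characters (1↔2, 3↔4, ...).
For "zwjluyfs", step one produces "fszwjluy"; step two turns that into "sfwzljyu".
(Check on "kwizjoacf": → "cfkwizjoa" → "fcwkzioja" ✓)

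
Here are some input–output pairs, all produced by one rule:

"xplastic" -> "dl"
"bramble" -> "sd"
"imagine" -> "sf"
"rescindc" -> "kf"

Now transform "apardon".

The transformation: keep one character in every 3, starting at position 3 (positions 3rd, 6th, 9th, ...), then shift every letter 8 places backward in the alphabet (wrapping around).
Working it through for "apardon": intermediate "ao", final "sg".

sg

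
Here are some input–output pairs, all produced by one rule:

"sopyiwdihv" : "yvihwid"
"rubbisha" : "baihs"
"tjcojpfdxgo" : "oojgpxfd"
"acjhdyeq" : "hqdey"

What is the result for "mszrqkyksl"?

Looking at the pairs, the operation is to delete the first 3 characters, then take characters alternately from the front and the back (1st, last, 2nd, 2nd-last, ...).
Applying both steps to "mszrqkyksl": "rqkyksl", then "rlqskky".

rlqskky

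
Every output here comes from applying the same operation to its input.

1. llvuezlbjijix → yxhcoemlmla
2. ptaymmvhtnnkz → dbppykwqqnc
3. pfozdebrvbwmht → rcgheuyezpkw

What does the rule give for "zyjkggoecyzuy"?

mnjjrhfbcxb

In each case the input is transformed by: delete the first 2 characters, then shift every letter 3 places forward in the alphabet (wrapping around).
Starting from "zyjkggoecyzuy": after the first operation, "jkggoecyzuy"; after the second, "mnjjrhfbcxb".
(Check on "pfozdebrvbwmht": → "ozdebrvbwmht" → "rcgheuyezpkw" ✓)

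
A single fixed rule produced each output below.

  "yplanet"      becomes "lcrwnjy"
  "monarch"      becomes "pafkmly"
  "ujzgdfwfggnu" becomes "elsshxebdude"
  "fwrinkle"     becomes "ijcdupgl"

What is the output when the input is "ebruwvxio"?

The rule is to shift every letter 2 places backward in the alphabet (wrapping around), then move the last 3 characters to the front (rotate right by 3).
For "ebruwvxio", step one produces "czpsutvgm"; step two turns that into "vgmczpsut".

vgmczpsut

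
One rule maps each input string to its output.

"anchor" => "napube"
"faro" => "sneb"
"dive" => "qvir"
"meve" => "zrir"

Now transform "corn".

pbea

Looking at the pairs, the operation is to shift every letter 13 places forward in the alphabet (wrapping around) — i.e. ROT13.
Doing the same to "corn": "pbea".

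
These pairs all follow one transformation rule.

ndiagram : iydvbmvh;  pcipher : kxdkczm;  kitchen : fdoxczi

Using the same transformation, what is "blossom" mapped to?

wgjnnjh

What's happening: shift every letter 5 places backward in the alphabet (wrapping around).
Applying that to "blossom" gives "wgjnnjh".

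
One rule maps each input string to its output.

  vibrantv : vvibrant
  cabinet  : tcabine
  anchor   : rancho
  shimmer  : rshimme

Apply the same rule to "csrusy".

Rule — move the last character to the front.
Applying that to "csrusy" gives "ycsrus".

ycsrus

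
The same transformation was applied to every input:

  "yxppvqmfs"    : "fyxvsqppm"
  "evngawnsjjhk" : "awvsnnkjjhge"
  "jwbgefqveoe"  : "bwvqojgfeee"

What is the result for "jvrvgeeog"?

The transformation: sort the characters into reverse alphabetical order, then move the last character to the front.
"jvrvgeeog" → "vvrojggee" → "evvrojgge".

evvrojgge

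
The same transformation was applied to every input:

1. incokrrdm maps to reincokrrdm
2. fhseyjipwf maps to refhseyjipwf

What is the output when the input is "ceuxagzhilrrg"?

The transformation: prepend "re".
On "ceuxagzhilrrg" that produces "receuxagzhilrrg".

receuxagzhilrrg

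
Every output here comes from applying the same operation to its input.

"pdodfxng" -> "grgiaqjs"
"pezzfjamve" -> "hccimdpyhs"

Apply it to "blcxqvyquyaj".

ofatybtxbdme

In each case the input is transformed by: shift every letter 3 places forward in the alphabet (wrapping around), then move the first character to the end.
For "blcxqvyquyaj", step one produces "eofatybtxbdm"; step two turns that into "ofatybtxbdme".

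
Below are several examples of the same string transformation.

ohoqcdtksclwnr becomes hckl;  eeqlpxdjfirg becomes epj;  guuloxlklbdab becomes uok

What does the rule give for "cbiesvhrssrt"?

bsr

Looking at the pairs, the operation is to delete the last 3 characters, then keep one character in every 3, starting at position 2 (positions 2nd, 5th, 8th, ...).
Doing the same to "cbiesvhrssrt": "bsr".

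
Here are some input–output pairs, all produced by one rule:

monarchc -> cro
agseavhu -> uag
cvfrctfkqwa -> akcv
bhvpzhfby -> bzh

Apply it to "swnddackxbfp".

Each output is the input with this applied: keep one character in every 3, starting at position 2 (positions 2nd, 5th, 8th, ...), then reverse the string.
"swnddackxbfp" → "wdkf" → "fkdw".
(Check on "monarchc": → "orc" → "cro" ✓)

fkdw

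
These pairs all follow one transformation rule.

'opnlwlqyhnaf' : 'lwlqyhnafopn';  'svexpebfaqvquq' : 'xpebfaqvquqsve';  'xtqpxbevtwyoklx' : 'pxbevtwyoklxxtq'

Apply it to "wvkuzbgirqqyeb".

What's happening: move the first 3 characters to the end (rotate left by 3).
On "wvkuzbgirqqyeb" that produces "uzbgirqqyebwvk".

uzbgirqqyebwvk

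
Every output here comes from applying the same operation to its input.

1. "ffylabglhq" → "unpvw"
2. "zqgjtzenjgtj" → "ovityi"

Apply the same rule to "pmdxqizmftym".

esfoun

What's happening: shift every letter 11 places backward in the alphabet (wrapping around), then keep every other character starting from the first (positions 1st, 3rd, 5th, ...).
For "pmdxqizmftym", step one produces "ebsmfxobuinb"; step two turns that into "esfoun".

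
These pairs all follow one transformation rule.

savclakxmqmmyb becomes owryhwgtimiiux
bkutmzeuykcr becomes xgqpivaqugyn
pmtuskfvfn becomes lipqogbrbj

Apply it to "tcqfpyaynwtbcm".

pymbluwujspxyi

The rule is to shift every letter 4 places backward in the alphabet (wrapping around).
So "tcqfpyaynwtbcm" becomes "pymbluwujspxyi".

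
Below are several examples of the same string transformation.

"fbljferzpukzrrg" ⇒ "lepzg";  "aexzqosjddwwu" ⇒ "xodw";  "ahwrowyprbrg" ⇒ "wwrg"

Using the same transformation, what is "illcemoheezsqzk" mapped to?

The rule is to keep one character in every 3, starting at position 3 (positions 3rd, 6th, 9th, ...).
Doing the same to "illcemoheezsqzk": "lmesk".

lmesk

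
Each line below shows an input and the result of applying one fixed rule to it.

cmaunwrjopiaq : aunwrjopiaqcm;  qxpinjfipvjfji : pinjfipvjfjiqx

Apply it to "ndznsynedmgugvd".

The pattern: move the first 2 characters to the end (rotate left by 2).
Doing the same to "ndznsynedmgugvd": "znsynedmgugvdnd".

znsynedmgugvdnd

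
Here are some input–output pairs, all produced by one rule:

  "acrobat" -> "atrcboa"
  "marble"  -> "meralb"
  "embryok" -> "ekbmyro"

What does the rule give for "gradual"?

In each case the input is transformed by: move the last character to the front, then swap each adjacent pair of characters (1↔2, 3↔4, ...).
For "gradual", step one produces "lgradua"; step two turns that into "glaruda".

glaruda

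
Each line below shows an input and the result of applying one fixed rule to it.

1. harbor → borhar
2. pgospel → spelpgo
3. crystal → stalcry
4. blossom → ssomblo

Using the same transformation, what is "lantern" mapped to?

The transformation: move the first 3 characters to the end (rotate left by 3).
For "lantern" the result is "ternlan".

ternlan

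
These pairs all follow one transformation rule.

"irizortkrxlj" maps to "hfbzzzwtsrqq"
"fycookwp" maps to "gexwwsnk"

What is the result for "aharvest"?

dbazpmii

In each case the input is transformed by: sort the characters into reverse alphabetical order, then shift every letter 8 places forward in the alphabet (wrapping around).
Starting from "aharvest": after the first operation, "vtsrheaa"; after the second, "dbazpmii".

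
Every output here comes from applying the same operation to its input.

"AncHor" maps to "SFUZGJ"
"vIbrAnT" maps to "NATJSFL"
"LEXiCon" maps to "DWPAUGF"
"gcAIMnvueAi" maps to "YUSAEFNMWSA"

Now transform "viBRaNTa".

Looking at the pairs, the operation is to shift every letter 8 places backward in the alphabet (wrapping around), then convert every letter to uppercase.
Applying both steps to "viBRaNTa": "naTJsFLs", then "NATJSFLS".

NATJSFLS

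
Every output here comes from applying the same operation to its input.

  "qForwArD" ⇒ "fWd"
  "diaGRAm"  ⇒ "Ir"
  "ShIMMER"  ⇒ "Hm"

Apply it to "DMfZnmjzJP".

mNZ

What's happening: keep one character in every 3, starting at position 2 (positions 2nd, 5th, 8th, ...), then flip the case of every letter.
Working it through for "DMfZnmjzJP": intermediate "Mnz", final "mNZ".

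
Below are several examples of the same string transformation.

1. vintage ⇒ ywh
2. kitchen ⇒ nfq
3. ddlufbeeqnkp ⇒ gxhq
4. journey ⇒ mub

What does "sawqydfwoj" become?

vtim

In each case the input is transformed by: keep one character in every 3, starting at position 1 (positions 1st, 4th, 7th, ...), then shift every letter 3 places forward in the alphabet (wrapping around).
Working it through for "sawqydfwoj": intermediate "sqfj", final "vtim".
(Check on "kitchen": → "kcn" → "nfq" ✓)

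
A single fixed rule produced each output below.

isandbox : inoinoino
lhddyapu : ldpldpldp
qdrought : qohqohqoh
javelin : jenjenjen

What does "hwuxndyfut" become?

The pattern: keep one character in every 3, starting at position 1 (positions 1st, 4th, 7th, ...), then write the whole string 3 times in a row.
"hwuxndyfut" → "hxyt" → "hxythxythxyt".
(Check on "isandbox": → "ino" → "inoinoino" ✓)

hxythxythxyt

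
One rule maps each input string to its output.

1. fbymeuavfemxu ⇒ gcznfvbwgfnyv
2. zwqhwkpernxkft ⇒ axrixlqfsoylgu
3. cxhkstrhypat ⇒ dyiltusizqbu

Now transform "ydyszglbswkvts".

zeztahmctxlwut

Rule — shift every letter 1 place forward in the alphabet (wrapping around).
On "ydyszglbswkvts" that produces "zeztahmctxlwut".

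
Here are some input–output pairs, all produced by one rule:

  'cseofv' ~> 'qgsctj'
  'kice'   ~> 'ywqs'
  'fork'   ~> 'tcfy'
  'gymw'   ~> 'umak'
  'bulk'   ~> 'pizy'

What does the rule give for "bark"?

The rule is to shift every letter 12 places backward in the alphabet (wrapping around).
Applying that to "bark" gives "pofy".

pofy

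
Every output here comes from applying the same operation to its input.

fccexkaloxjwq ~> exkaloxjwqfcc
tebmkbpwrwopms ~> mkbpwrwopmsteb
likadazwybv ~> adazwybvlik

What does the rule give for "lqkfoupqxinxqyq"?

Looking at the pairs, the operation is to move the first 3 characters to the end (rotate left by 3).
So "lqkfoupqxinxqyq" becomes "foupqxinxqyqlqk".

foupqxinxqyqlqk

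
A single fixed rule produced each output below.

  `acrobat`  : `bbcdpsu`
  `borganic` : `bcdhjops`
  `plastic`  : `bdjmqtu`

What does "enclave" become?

The transformation: sort the characters into alphabetical order, then shift every letter 1 place forward in the alphabet (wrapping around).
On "enclave" that produces "bdffmow".

bdffmow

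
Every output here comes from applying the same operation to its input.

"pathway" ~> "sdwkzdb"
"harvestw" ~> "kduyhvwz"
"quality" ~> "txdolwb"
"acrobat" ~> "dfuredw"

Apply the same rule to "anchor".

dqfkru

In each case the input is transformed by: shift every letter 3 places forward in the alphabet (wrapping around).
On "anchor" that produces "dqfkru".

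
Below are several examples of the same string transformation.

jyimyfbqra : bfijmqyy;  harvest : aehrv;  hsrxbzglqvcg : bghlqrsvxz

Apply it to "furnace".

afnru

Rule — delete the last 2 characters, then sort the characters into alphabetical order.
Applying both steps to "furnace": "furna", then "afnru".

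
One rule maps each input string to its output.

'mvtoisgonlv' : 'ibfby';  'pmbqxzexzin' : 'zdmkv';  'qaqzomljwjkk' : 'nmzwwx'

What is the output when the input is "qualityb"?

hygo

In each case the input is transformed by: keep every other character starting from the second (positions 2nd, 4th, 6th, ...), then shift every letter 13 places forward in the alphabet (wrapping around) — i.e. ROT13.
Starting from "qualityb": after the first operation, "ultb"; after the second, "hygo".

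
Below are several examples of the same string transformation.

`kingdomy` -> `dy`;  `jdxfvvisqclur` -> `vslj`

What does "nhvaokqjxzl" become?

Rule — move the first 2 characters to the end (rotate left by 2), then keep one character in every 3, starting at position 3 (positions 3rd, 6th, 9th, ...).
On "nhvaokqjxzl": the first step gives "vaokqjxzlnh", and the second then gives "ojl".
(Check on "kingdomy": → "ngdomyki" → "dy" ✓)

ojl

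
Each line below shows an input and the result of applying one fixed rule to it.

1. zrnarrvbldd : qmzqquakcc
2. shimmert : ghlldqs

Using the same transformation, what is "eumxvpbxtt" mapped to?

In each case the input is transformed by: shift every letter 1 place backward in the alphabet (wrapping around), then delete the first character.
On "eumxvpbxtt": the first step gives "dtlwuoawss", and the second then gives "tlwuoawss".

tlwuoawss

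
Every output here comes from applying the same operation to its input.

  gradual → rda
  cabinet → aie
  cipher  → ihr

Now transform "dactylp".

The transformation: keep every other character starting from the second (positions 2nd, 4th, 6th, ...).
"dactylp" → "atl".

atl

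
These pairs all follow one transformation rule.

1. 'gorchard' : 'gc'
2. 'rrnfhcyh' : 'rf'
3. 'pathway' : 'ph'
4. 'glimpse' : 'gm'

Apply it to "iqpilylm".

ii

The pattern: move the last 2 characters to the front (rotate right by 2), then keep one character in every 3, starting at position 3 (positions 3rd, 6th, 9th, ...).
For "iqpilylm", step one produces "lmiqpily"; step two turns that into "ii".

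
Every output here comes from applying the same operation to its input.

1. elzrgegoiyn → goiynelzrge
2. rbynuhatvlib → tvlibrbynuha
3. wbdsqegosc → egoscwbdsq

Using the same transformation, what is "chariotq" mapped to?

riotqcha

What's happening: move the last 3 characters to the front (rotate right by 3), then move the last 2 characters to the front (rotate right by 2).
So "chariotq" becomes "riotqcha".
(Check on "elzrgegoiyn": → "iynelzrgego" → "goiynelzrge" ✓)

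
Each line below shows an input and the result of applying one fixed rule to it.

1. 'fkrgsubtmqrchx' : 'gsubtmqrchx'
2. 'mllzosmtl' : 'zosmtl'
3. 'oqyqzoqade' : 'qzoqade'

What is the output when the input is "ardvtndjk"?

The pattern: delete the first 3 characters.
Doing the same to "ardvtndjk": "vtndjk".

vtndjk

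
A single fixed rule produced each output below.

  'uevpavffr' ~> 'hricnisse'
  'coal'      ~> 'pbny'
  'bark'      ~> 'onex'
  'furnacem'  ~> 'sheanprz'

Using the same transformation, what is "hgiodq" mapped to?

utvbqd

The pattern: shift every letter 13 places forward in the alphabet (wrapping around) — i.e. ROT13.
For "hgiodq" the result is "utvbqd".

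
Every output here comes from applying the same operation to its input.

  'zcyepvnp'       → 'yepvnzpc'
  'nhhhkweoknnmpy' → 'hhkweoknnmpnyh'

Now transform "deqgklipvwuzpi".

The transformation: swap the first and last characters, then move the first 2 characters to the end (rotate left by 2).
Starting from "deqgklipvwuzpi": after the first operation, "ieqgklipvwuzpd"; after the second, "qgklipvwuzpdie".

qgklipvwuzpdie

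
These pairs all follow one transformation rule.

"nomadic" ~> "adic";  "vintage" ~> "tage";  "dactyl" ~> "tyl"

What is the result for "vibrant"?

What's happening: delete the first 3 characters.
So "vibrant" becomes "rant".

rant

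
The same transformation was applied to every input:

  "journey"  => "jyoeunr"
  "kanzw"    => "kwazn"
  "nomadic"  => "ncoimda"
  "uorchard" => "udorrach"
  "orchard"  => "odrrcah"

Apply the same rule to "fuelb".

Looking at the pairs, the operation is to take characters alternately from the front and the back (1st, last, 2nd, 2nd-last, ...).
Doing the same to "fuelb": "fbule".

fbule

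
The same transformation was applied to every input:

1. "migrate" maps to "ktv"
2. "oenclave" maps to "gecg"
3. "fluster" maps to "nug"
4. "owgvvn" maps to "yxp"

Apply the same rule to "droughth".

twjj

The rule is to shift every letter 2 places forward in the alphabet (wrapping around), then keep every other character starting from the second (positions 2nd, 4th, 6th, ...).
On "droughth": the first step gives "ftqwijvj", and the second then gives "twjj".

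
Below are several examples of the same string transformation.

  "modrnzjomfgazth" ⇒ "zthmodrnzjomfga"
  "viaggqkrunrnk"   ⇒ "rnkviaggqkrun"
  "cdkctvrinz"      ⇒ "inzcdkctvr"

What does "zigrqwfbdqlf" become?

Looking at the pairs, the operation is to move the last 3 characters to the front (rotate right by 3).
So "zigrqwfbdqlf" becomes "qlfzigrqwfbd".

qlfzigrqwfbd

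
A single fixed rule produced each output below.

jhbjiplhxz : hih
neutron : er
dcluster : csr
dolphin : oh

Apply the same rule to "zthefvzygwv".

In each case the input is transformed by: keep one character in every 3, starting at position 2 (positions 2nd, 5th, 8th, ...).
Doing the same to "zthefvzygwv": "tfyv".

tfyv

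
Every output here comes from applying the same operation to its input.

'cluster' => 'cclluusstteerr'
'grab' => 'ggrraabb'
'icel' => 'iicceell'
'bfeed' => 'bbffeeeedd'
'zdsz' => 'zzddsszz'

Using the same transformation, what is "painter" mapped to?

Rule — double every character.
For "painter" the result is "ppaaiinntteerr".

ppaaiinntteerr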